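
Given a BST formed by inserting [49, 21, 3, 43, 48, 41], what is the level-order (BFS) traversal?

Tree insertion order: [49, 21, 3, 43, 48, 41]
Tree (level-order array): [49, 21, None, 3, 43, None, None, 41, 48]
BFS from the root, enqueuing left then right child of each popped node:
  queue [49] -> pop 49, enqueue [21], visited so far: [49]
  queue [21] -> pop 21, enqueue [3, 43], visited so far: [49, 21]
  queue [3, 43] -> pop 3, enqueue [none], visited so far: [49, 21, 3]
  queue [43] -> pop 43, enqueue [41, 48], visited so far: [49, 21, 3, 43]
  queue [41, 48] -> pop 41, enqueue [none], visited so far: [49, 21, 3, 43, 41]
  queue [48] -> pop 48, enqueue [none], visited so far: [49, 21, 3, 43, 41, 48]
Result: [49, 21, 3, 43, 41, 48]


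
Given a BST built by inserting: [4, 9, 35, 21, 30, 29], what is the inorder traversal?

Tree insertion order: [4, 9, 35, 21, 30, 29]
Tree (level-order array): [4, None, 9, None, 35, 21, None, None, 30, 29]
Inorder traversal: [4, 9, 21, 29, 30, 35]


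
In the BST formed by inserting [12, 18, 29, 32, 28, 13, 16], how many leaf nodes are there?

Tree built from: [12, 18, 29, 32, 28, 13, 16]
Tree (level-order array): [12, None, 18, 13, 29, None, 16, 28, 32]
Rule: A leaf has 0 children.
Per-node child counts:
  node 12: 1 child(ren)
  node 18: 2 child(ren)
  node 13: 1 child(ren)
  node 16: 0 child(ren)
  node 29: 2 child(ren)
  node 28: 0 child(ren)
  node 32: 0 child(ren)
Matching nodes: [16, 28, 32]
Count of leaf nodes: 3


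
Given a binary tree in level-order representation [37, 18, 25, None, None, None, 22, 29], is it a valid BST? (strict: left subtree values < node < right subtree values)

Level-order array: [37, 18, 25, None, None, None, 22, 29]
Validate using subtree bounds (lo, hi): at each node, require lo < value < hi,
then recurse left with hi=value and right with lo=value.
Preorder trace (stopping at first violation):
  at node 37 with bounds (-inf, +inf): OK
  at node 18 with bounds (-inf, 37): OK
  at node 25 with bounds (37, +inf): VIOLATION
Node 25 violates its bound: not (37 < 25 < +inf).
Result: Not a valid BST


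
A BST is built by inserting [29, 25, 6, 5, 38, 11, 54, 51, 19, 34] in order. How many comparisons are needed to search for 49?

Search path for 49: 29 -> 38 -> 54 -> 51
Found: False
Comparisons: 4


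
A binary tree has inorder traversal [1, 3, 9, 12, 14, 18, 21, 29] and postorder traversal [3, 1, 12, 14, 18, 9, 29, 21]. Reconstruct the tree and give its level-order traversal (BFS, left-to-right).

Inorder:   [1, 3, 9, 12, 14, 18, 21, 29]
Postorder: [3, 1, 12, 14, 18, 9, 29, 21]
Algorithm: postorder visits root last, so walk postorder right-to-left;
each value is the root of the current inorder slice — split it at that
value, recurse on the right subtree first, then the left.
Recursive splits:
  root=21; inorder splits into left=[1, 3, 9, 12, 14, 18], right=[29]
  root=29; inorder splits into left=[], right=[]
  root=9; inorder splits into left=[1, 3], right=[12, 14, 18]
  root=18; inorder splits into left=[12, 14], right=[]
  root=14; inorder splits into left=[12], right=[]
  root=12; inorder splits into left=[], right=[]
  root=1; inorder splits into left=[], right=[3]
  root=3; inorder splits into left=[], right=[]
Reconstructed level-order: [21, 9, 29, 1, 18, 3, 14, 12]


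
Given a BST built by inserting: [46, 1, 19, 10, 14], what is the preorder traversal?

Tree insertion order: [46, 1, 19, 10, 14]
Tree (level-order array): [46, 1, None, None, 19, 10, None, None, 14]
Preorder traversal: [46, 1, 19, 10, 14]


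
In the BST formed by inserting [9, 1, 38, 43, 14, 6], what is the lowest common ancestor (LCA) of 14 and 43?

Tree insertion order: [9, 1, 38, 43, 14, 6]
Tree (level-order array): [9, 1, 38, None, 6, 14, 43]
In a BST, the LCA of p=14, q=43 is the first node v on the
root-to-leaf path with p <= v <= q (go left if both < v, right if both > v).
Walk from root:
  at 9: both 14 and 43 > 9, go right
  at 38: 14 <= 38 <= 43, this is the LCA
LCA = 38


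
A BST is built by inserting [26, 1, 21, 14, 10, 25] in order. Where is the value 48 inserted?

Starting tree (level order): [26, 1, None, None, 21, 14, 25, 10]
Insertion path: 26
Result: insert 48 as right child of 26
Final tree (level order): [26, 1, 48, None, 21, None, None, 14, 25, 10]


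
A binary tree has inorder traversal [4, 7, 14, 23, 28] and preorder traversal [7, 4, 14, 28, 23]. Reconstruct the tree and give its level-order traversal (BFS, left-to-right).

Inorder:  [4, 7, 14, 23, 28]
Preorder: [7, 4, 14, 28, 23]
Algorithm: preorder visits root first, so consume preorder in order;
for each root, split the current inorder slice at that value into
left-subtree inorder and right-subtree inorder, then recurse.
Recursive splits:
  root=7; inorder splits into left=[4], right=[14, 23, 28]
  root=4; inorder splits into left=[], right=[]
  root=14; inorder splits into left=[], right=[23, 28]
  root=28; inorder splits into left=[23], right=[]
  root=23; inorder splits into left=[], right=[]
Reconstructed level-order: [7, 4, 14, 28, 23]


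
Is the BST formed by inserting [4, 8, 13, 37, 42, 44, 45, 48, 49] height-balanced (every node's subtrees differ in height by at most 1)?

Tree (level-order array): [4, None, 8, None, 13, None, 37, None, 42, None, 44, None, 45, None, 48, None, 49]
Definition: a tree is height-balanced if, at every node, |h(left) - h(right)| <= 1 (empty subtree has height -1).
Bottom-up per-node check:
  node 49: h_left=-1, h_right=-1, diff=0 [OK], height=0
  node 48: h_left=-1, h_right=0, diff=1 [OK], height=1
  node 45: h_left=-1, h_right=1, diff=2 [FAIL (|-1-1|=2 > 1)], height=2
  node 44: h_left=-1, h_right=2, diff=3 [FAIL (|-1-2|=3 > 1)], height=3
  node 42: h_left=-1, h_right=3, diff=4 [FAIL (|-1-3|=4 > 1)], height=4
  node 37: h_left=-1, h_right=4, diff=5 [FAIL (|-1-4|=5 > 1)], height=5
  node 13: h_left=-1, h_right=5, diff=6 [FAIL (|-1-5|=6 > 1)], height=6
  node 8: h_left=-1, h_right=6, diff=7 [FAIL (|-1-6|=7 > 1)], height=7
  node 4: h_left=-1, h_right=7, diff=8 [FAIL (|-1-7|=8 > 1)], height=8
Node 45 violates the condition: |-1 - 1| = 2 > 1.
Result: Not balanced


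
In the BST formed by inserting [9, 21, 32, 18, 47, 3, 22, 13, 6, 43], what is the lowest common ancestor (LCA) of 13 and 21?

Tree insertion order: [9, 21, 32, 18, 47, 3, 22, 13, 6, 43]
Tree (level-order array): [9, 3, 21, None, 6, 18, 32, None, None, 13, None, 22, 47, None, None, None, None, 43]
In a BST, the LCA of p=13, q=21 is the first node v on the
root-to-leaf path with p <= v <= q (go left if both < v, right if both > v).
Walk from root:
  at 9: both 13 and 21 > 9, go right
  at 21: 13 <= 21 <= 21, this is the LCA
LCA = 21


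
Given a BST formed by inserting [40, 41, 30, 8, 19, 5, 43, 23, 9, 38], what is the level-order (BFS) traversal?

Tree insertion order: [40, 41, 30, 8, 19, 5, 43, 23, 9, 38]
Tree (level-order array): [40, 30, 41, 8, 38, None, 43, 5, 19, None, None, None, None, None, None, 9, 23]
BFS from the root, enqueuing left then right child of each popped node:
  queue [40] -> pop 40, enqueue [30, 41], visited so far: [40]
  queue [30, 41] -> pop 30, enqueue [8, 38], visited so far: [40, 30]
  queue [41, 8, 38] -> pop 41, enqueue [43], visited so far: [40, 30, 41]
  queue [8, 38, 43] -> pop 8, enqueue [5, 19], visited so far: [40, 30, 41, 8]
  queue [38, 43, 5, 19] -> pop 38, enqueue [none], visited so far: [40, 30, 41, 8, 38]
  queue [43, 5, 19] -> pop 43, enqueue [none], visited so far: [40, 30, 41, 8, 38, 43]
  queue [5, 19] -> pop 5, enqueue [none], visited so far: [40, 30, 41, 8, 38, 43, 5]
  queue [19] -> pop 19, enqueue [9, 23], visited so far: [40, 30, 41, 8, 38, 43, 5, 19]
  queue [9, 23] -> pop 9, enqueue [none], visited so far: [40, 30, 41, 8, 38, 43, 5, 19, 9]
  queue [23] -> pop 23, enqueue [none], visited so far: [40, 30, 41, 8, 38, 43, 5, 19, 9, 23]
Result: [40, 30, 41, 8, 38, 43, 5, 19, 9, 23]


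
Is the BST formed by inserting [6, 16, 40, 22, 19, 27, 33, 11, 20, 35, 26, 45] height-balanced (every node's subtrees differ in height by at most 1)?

Tree (level-order array): [6, None, 16, 11, 40, None, None, 22, 45, 19, 27, None, None, None, 20, 26, 33, None, None, None, None, None, 35]
Definition: a tree is height-balanced if, at every node, |h(left) - h(right)| <= 1 (empty subtree has height -1).
Bottom-up per-node check:
  node 11: h_left=-1, h_right=-1, diff=0 [OK], height=0
  node 20: h_left=-1, h_right=-1, diff=0 [OK], height=0
  node 19: h_left=-1, h_right=0, diff=1 [OK], height=1
  node 26: h_left=-1, h_right=-1, diff=0 [OK], height=0
  node 35: h_left=-1, h_right=-1, diff=0 [OK], height=0
  node 33: h_left=-1, h_right=0, diff=1 [OK], height=1
  node 27: h_left=0, h_right=1, diff=1 [OK], height=2
  node 22: h_left=1, h_right=2, diff=1 [OK], height=3
  node 45: h_left=-1, h_right=-1, diff=0 [OK], height=0
  node 40: h_left=3, h_right=0, diff=3 [FAIL (|3-0|=3 > 1)], height=4
  node 16: h_left=0, h_right=4, diff=4 [FAIL (|0-4|=4 > 1)], height=5
  node 6: h_left=-1, h_right=5, diff=6 [FAIL (|-1-5|=6 > 1)], height=6
Node 40 violates the condition: |3 - 0| = 3 > 1.
Result: Not balanced


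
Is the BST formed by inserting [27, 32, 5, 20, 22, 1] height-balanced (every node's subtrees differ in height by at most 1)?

Tree (level-order array): [27, 5, 32, 1, 20, None, None, None, None, None, 22]
Definition: a tree is height-balanced if, at every node, |h(left) - h(right)| <= 1 (empty subtree has height -1).
Bottom-up per-node check:
  node 1: h_left=-1, h_right=-1, diff=0 [OK], height=0
  node 22: h_left=-1, h_right=-1, diff=0 [OK], height=0
  node 20: h_left=-1, h_right=0, diff=1 [OK], height=1
  node 5: h_left=0, h_right=1, diff=1 [OK], height=2
  node 32: h_left=-1, h_right=-1, diff=0 [OK], height=0
  node 27: h_left=2, h_right=0, diff=2 [FAIL (|2-0|=2 > 1)], height=3
Node 27 violates the condition: |2 - 0| = 2 > 1.
Result: Not balanced


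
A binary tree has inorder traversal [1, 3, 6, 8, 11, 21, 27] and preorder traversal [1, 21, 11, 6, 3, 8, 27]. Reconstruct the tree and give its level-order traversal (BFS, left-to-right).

Inorder:  [1, 3, 6, 8, 11, 21, 27]
Preorder: [1, 21, 11, 6, 3, 8, 27]
Algorithm: preorder visits root first, so consume preorder in order;
for each root, split the current inorder slice at that value into
left-subtree inorder and right-subtree inorder, then recurse.
Recursive splits:
  root=1; inorder splits into left=[], right=[3, 6, 8, 11, 21, 27]
  root=21; inorder splits into left=[3, 6, 8, 11], right=[27]
  root=11; inorder splits into left=[3, 6, 8], right=[]
  root=6; inorder splits into left=[3], right=[8]
  root=3; inorder splits into left=[], right=[]
  root=8; inorder splits into left=[], right=[]
  root=27; inorder splits into left=[], right=[]
Reconstructed level-order: [1, 21, 11, 27, 6, 3, 8]


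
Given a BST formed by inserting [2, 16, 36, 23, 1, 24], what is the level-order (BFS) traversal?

Tree insertion order: [2, 16, 36, 23, 1, 24]
Tree (level-order array): [2, 1, 16, None, None, None, 36, 23, None, None, 24]
BFS from the root, enqueuing left then right child of each popped node:
  queue [2] -> pop 2, enqueue [1, 16], visited so far: [2]
  queue [1, 16] -> pop 1, enqueue [none], visited so far: [2, 1]
  queue [16] -> pop 16, enqueue [36], visited so far: [2, 1, 16]
  queue [36] -> pop 36, enqueue [23], visited so far: [2, 1, 16, 36]
  queue [23] -> pop 23, enqueue [24], visited so far: [2, 1, 16, 36, 23]
  queue [24] -> pop 24, enqueue [none], visited so far: [2, 1, 16, 36, 23, 24]
Result: [2, 1, 16, 36, 23, 24]


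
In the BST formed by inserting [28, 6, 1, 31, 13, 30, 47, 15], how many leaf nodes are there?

Tree built from: [28, 6, 1, 31, 13, 30, 47, 15]
Tree (level-order array): [28, 6, 31, 1, 13, 30, 47, None, None, None, 15]
Rule: A leaf has 0 children.
Per-node child counts:
  node 28: 2 child(ren)
  node 6: 2 child(ren)
  node 1: 0 child(ren)
  node 13: 1 child(ren)
  node 15: 0 child(ren)
  node 31: 2 child(ren)
  node 30: 0 child(ren)
  node 47: 0 child(ren)
Matching nodes: [1, 15, 30, 47]
Count of leaf nodes: 4


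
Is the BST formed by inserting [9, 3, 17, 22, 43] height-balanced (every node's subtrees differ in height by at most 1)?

Tree (level-order array): [9, 3, 17, None, None, None, 22, None, 43]
Definition: a tree is height-balanced if, at every node, |h(left) - h(right)| <= 1 (empty subtree has height -1).
Bottom-up per-node check:
  node 3: h_left=-1, h_right=-1, diff=0 [OK], height=0
  node 43: h_left=-1, h_right=-1, diff=0 [OK], height=0
  node 22: h_left=-1, h_right=0, diff=1 [OK], height=1
  node 17: h_left=-1, h_right=1, diff=2 [FAIL (|-1-1|=2 > 1)], height=2
  node 9: h_left=0, h_right=2, diff=2 [FAIL (|0-2|=2 > 1)], height=3
Node 17 violates the condition: |-1 - 1| = 2 > 1.
Result: Not balanced


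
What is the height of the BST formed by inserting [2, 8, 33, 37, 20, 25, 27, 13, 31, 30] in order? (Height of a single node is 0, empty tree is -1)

Insertion order: [2, 8, 33, 37, 20, 25, 27, 13, 31, 30]
Tree (level-order array): [2, None, 8, None, 33, 20, 37, 13, 25, None, None, None, None, None, 27, None, 31, 30]
Compute height bottom-up (empty subtree = -1):
  height(13) = 1 + max(-1, -1) = 0
  height(30) = 1 + max(-1, -1) = 0
  height(31) = 1 + max(0, -1) = 1
  height(27) = 1 + max(-1, 1) = 2
  height(25) = 1 + max(-1, 2) = 3
  height(20) = 1 + max(0, 3) = 4
  height(37) = 1 + max(-1, -1) = 0
  height(33) = 1 + max(4, 0) = 5
  height(8) = 1 + max(-1, 5) = 6
  height(2) = 1 + max(-1, 6) = 7
Height = 7


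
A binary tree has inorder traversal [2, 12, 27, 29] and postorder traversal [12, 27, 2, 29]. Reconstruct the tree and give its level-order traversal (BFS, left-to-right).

Inorder:   [2, 12, 27, 29]
Postorder: [12, 27, 2, 29]
Algorithm: postorder visits root last, so walk postorder right-to-left;
each value is the root of the current inorder slice — split it at that
value, recurse on the right subtree first, then the left.
Recursive splits:
  root=29; inorder splits into left=[2, 12, 27], right=[]
  root=2; inorder splits into left=[], right=[12, 27]
  root=27; inorder splits into left=[12], right=[]
  root=12; inorder splits into left=[], right=[]
Reconstructed level-order: [29, 2, 27, 12]


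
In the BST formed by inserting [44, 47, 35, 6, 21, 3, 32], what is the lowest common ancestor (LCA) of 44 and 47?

Tree insertion order: [44, 47, 35, 6, 21, 3, 32]
Tree (level-order array): [44, 35, 47, 6, None, None, None, 3, 21, None, None, None, 32]
In a BST, the LCA of p=44, q=47 is the first node v on the
root-to-leaf path with p <= v <= q (go left if both < v, right if both > v).
Walk from root:
  at 44: 44 <= 44 <= 47, this is the LCA
LCA = 44


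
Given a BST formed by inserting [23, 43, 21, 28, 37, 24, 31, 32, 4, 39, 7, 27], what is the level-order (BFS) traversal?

Tree insertion order: [23, 43, 21, 28, 37, 24, 31, 32, 4, 39, 7, 27]
Tree (level-order array): [23, 21, 43, 4, None, 28, None, None, 7, 24, 37, None, None, None, 27, 31, 39, None, None, None, 32]
BFS from the root, enqueuing left then right child of each popped node:
  queue [23] -> pop 23, enqueue [21, 43], visited so far: [23]
  queue [21, 43] -> pop 21, enqueue [4], visited so far: [23, 21]
  queue [43, 4] -> pop 43, enqueue [28], visited so far: [23, 21, 43]
  queue [4, 28] -> pop 4, enqueue [7], visited so far: [23, 21, 43, 4]
  queue [28, 7] -> pop 28, enqueue [24, 37], visited so far: [23, 21, 43, 4, 28]
  queue [7, 24, 37] -> pop 7, enqueue [none], visited so far: [23, 21, 43, 4, 28, 7]
  queue [24, 37] -> pop 24, enqueue [27], visited so far: [23, 21, 43, 4, 28, 7, 24]
  queue [37, 27] -> pop 37, enqueue [31, 39], visited so far: [23, 21, 43, 4, 28, 7, 24, 37]
  queue [27, 31, 39] -> pop 27, enqueue [none], visited so far: [23, 21, 43, 4, 28, 7, 24, 37, 27]
  queue [31, 39] -> pop 31, enqueue [32], visited so far: [23, 21, 43, 4, 28, 7, 24, 37, 27, 31]
  queue [39, 32] -> pop 39, enqueue [none], visited so far: [23, 21, 43, 4, 28, 7, 24, 37, 27, 31, 39]
  queue [32] -> pop 32, enqueue [none], visited so far: [23, 21, 43, 4, 28, 7, 24, 37, 27, 31, 39, 32]
Result: [23, 21, 43, 4, 28, 7, 24, 37, 27, 31, 39, 32]


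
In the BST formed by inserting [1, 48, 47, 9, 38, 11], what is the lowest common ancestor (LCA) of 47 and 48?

Tree insertion order: [1, 48, 47, 9, 38, 11]
Tree (level-order array): [1, None, 48, 47, None, 9, None, None, 38, 11]
In a BST, the LCA of p=47, q=48 is the first node v on the
root-to-leaf path with p <= v <= q (go left if both < v, right if both > v).
Walk from root:
  at 1: both 47 and 48 > 1, go right
  at 48: 47 <= 48 <= 48, this is the LCA
LCA = 48


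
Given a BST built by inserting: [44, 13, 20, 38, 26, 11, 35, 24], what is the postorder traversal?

Tree insertion order: [44, 13, 20, 38, 26, 11, 35, 24]
Tree (level-order array): [44, 13, None, 11, 20, None, None, None, 38, 26, None, 24, 35]
Postorder traversal: [11, 24, 35, 26, 38, 20, 13, 44]


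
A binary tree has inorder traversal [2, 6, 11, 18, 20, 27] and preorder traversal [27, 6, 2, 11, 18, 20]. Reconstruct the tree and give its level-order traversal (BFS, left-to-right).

Inorder:  [2, 6, 11, 18, 20, 27]
Preorder: [27, 6, 2, 11, 18, 20]
Algorithm: preorder visits root first, so consume preorder in order;
for each root, split the current inorder slice at that value into
left-subtree inorder and right-subtree inorder, then recurse.
Recursive splits:
  root=27; inorder splits into left=[2, 6, 11, 18, 20], right=[]
  root=6; inorder splits into left=[2], right=[11, 18, 20]
  root=2; inorder splits into left=[], right=[]
  root=11; inorder splits into left=[], right=[18, 20]
  root=18; inorder splits into left=[], right=[20]
  root=20; inorder splits into left=[], right=[]
Reconstructed level-order: [27, 6, 2, 11, 18, 20]


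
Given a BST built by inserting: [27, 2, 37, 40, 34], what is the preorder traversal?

Tree insertion order: [27, 2, 37, 40, 34]
Tree (level-order array): [27, 2, 37, None, None, 34, 40]
Preorder traversal: [27, 2, 37, 34, 40]


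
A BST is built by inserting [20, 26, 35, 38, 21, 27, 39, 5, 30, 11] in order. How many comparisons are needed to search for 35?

Search path for 35: 20 -> 26 -> 35
Found: True
Comparisons: 3


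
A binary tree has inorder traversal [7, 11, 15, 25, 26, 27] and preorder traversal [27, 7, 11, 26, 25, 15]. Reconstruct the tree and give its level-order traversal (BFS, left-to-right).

Inorder:  [7, 11, 15, 25, 26, 27]
Preorder: [27, 7, 11, 26, 25, 15]
Algorithm: preorder visits root first, so consume preorder in order;
for each root, split the current inorder slice at that value into
left-subtree inorder and right-subtree inorder, then recurse.
Recursive splits:
  root=27; inorder splits into left=[7, 11, 15, 25, 26], right=[]
  root=7; inorder splits into left=[], right=[11, 15, 25, 26]
  root=11; inorder splits into left=[], right=[15, 25, 26]
  root=26; inorder splits into left=[15, 25], right=[]
  root=25; inorder splits into left=[15], right=[]
  root=15; inorder splits into left=[], right=[]
Reconstructed level-order: [27, 7, 11, 26, 25, 15]


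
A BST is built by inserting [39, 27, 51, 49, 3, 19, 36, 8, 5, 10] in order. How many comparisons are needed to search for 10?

Search path for 10: 39 -> 27 -> 3 -> 19 -> 8 -> 10
Found: True
Comparisons: 6


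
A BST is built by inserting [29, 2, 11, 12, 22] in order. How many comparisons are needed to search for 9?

Search path for 9: 29 -> 2 -> 11
Found: False
Comparisons: 3


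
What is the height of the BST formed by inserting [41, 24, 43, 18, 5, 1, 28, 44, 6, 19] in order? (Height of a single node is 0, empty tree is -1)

Insertion order: [41, 24, 43, 18, 5, 1, 28, 44, 6, 19]
Tree (level-order array): [41, 24, 43, 18, 28, None, 44, 5, 19, None, None, None, None, 1, 6]
Compute height bottom-up (empty subtree = -1):
  height(1) = 1 + max(-1, -1) = 0
  height(6) = 1 + max(-1, -1) = 0
  height(5) = 1 + max(0, 0) = 1
  height(19) = 1 + max(-1, -1) = 0
  height(18) = 1 + max(1, 0) = 2
  height(28) = 1 + max(-1, -1) = 0
  height(24) = 1 + max(2, 0) = 3
  height(44) = 1 + max(-1, -1) = 0
  height(43) = 1 + max(-1, 0) = 1
  height(41) = 1 + max(3, 1) = 4
Height = 4


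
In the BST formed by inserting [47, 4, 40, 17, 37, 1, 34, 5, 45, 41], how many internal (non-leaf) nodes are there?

Tree built from: [47, 4, 40, 17, 37, 1, 34, 5, 45, 41]
Tree (level-order array): [47, 4, None, 1, 40, None, None, 17, 45, 5, 37, 41, None, None, None, 34]
Rule: An internal node has at least one child.
Per-node child counts:
  node 47: 1 child(ren)
  node 4: 2 child(ren)
  node 1: 0 child(ren)
  node 40: 2 child(ren)
  node 17: 2 child(ren)
  node 5: 0 child(ren)
  node 37: 1 child(ren)
  node 34: 0 child(ren)
  node 45: 1 child(ren)
  node 41: 0 child(ren)
Matching nodes: [47, 4, 40, 17, 37, 45]
Count of internal (non-leaf) nodes: 6


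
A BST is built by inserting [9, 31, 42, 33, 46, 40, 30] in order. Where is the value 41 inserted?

Starting tree (level order): [9, None, 31, 30, 42, None, None, 33, 46, None, 40]
Insertion path: 9 -> 31 -> 42 -> 33 -> 40
Result: insert 41 as right child of 40
Final tree (level order): [9, None, 31, 30, 42, None, None, 33, 46, None, 40, None, None, None, 41]


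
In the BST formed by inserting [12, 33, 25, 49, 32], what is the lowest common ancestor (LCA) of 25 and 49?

Tree insertion order: [12, 33, 25, 49, 32]
Tree (level-order array): [12, None, 33, 25, 49, None, 32]
In a BST, the LCA of p=25, q=49 is the first node v on the
root-to-leaf path with p <= v <= q (go left if both < v, right if both > v).
Walk from root:
  at 12: both 25 and 49 > 12, go right
  at 33: 25 <= 33 <= 49, this is the LCA
LCA = 33


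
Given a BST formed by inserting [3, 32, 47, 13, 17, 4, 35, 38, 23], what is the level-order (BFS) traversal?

Tree insertion order: [3, 32, 47, 13, 17, 4, 35, 38, 23]
Tree (level-order array): [3, None, 32, 13, 47, 4, 17, 35, None, None, None, None, 23, None, 38]
BFS from the root, enqueuing left then right child of each popped node:
  queue [3] -> pop 3, enqueue [32], visited so far: [3]
  queue [32] -> pop 32, enqueue [13, 47], visited so far: [3, 32]
  queue [13, 47] -> pop 13, enqueue [4, 17], visited so far: [3, 32, 13]
  queue [47, 4, 17] -> pop 47, enqueue [35], visited so far: [3, 32, 13, 47]
  queue [4, 17, 35] -> pop 4, enqueue [none], visited so far: [3, 32, 13, 47, 4]
  queue [17, 35] -> pop 17, enqueue [23], visited so far: [3, 32, 13, 47, 4, 17]
  queue [35, 23] -> pop 35, enqueue [38], visited so far: [3, 32, 13, 47, 4, 17, 35]
  queue [23, 38] -> pop 23, enqueue [none], visited so far: [3, 32, 13, 47, 4, 17, 35, 23]
  queue [38] -> pop 38, enqueue [none], visited so far: [3, 32, 13, 47, 4, 17, 35, 23, 38]
Result: [3, 32, 13, 47, 4, 17, 35, 23, 38]


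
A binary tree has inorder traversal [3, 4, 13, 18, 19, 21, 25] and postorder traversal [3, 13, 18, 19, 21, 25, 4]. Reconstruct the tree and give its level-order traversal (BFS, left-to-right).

Inorder:   [3, 4, 13, 18, 19, 21, 25]
Postorder: [3, 13, 18, 19, 21, 25, 4]
Algorithm: postorder visits root last, so walk postorder right-to-left;
each value is the root of the current inorder slice — split it at that
value, recurse on the right subtree first, then the left.
Recursive splits:
  root=4; inorder splits into left=[3], right=[13, 18, 19, 21, 25]
  root=25; inorder splits into left=[13, 18, 19, 21], right=[]
  root=21; inorder splits into left=[13, 18, 19], right=[]
  root=19; inorder splits into left=[13, 18], right=[]
  root=18; inorder splits into left=[13], right=[]
  root=13; inorder splits into left=[], right=[]
  root=3; inorder splits into left=[], right=[]
Reconstructed level-order: [4, 3, 25, 21, 19, 18, 13]


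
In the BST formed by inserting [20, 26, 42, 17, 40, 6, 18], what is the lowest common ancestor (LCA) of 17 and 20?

Tree insertion order: [20, 26, 42, 17, 40, 6, 18]
Tree (level-order array): [20, 17, 26, 6, 18, None, 42, None, None, None, None, 40]
In a BST, the LCA of p=17, q=20 is the first node v on the
root-to-leaf path with p <= v <= q (go left if both < v, right if both > v).
Walk from root:
  at 20: 17 <= 20 <= 20, this is the LCA
LCA = 20


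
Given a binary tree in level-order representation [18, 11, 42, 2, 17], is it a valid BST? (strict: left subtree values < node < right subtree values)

Level-order array: [18, 11, 42, 2, 17]
Validate using subtree bounds (lo, hi): at each node, require lo < value < hi,
then recurse left with hi=value and right with lo=value.
Preorder trace (stopping at first violation):
  at node 18 with bounds (-inf, +inf): OK
  at node 11 with bounds (-inf, 18): OK
  at node 2 with bounds (-inf, 11): OK
  at node 17 with bounds (11, 18): OK
  at node 42 with bounds (18, +inf): OK
No violation found at any node.
Result: Valid BST


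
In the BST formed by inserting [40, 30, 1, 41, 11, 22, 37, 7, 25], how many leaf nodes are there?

Tree built from: [40, 30, 1, 41, 11, 22, 37, 7, 25]
Tree (level-order array): [40, 30, 41, 1, 37, None, None, None, 11, None, None, 7, 22, None, None, None, 25]
Rule: A leaf has 0 children.
Per-node child counts:
  node 40: 2 child(ren)
  node 30: 2 child(ren)
  node 1: 1 child(ren)
  node 11: 2 child(ren)
  node 7: 0 child(ren)
  node 22: 1 child(ren)
  node 25: 0 child(ren)
  node 37: 0 child(ren)
  node 41: 0 child(ren)
Matching nodes: [7, 25, 37, 41]
Count of leaf nodes: 4


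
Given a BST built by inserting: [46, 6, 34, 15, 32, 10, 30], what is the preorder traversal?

Tree insertion order: [46, 6, 34, 15, 32, 10, 30]
Tree (level-order array): [46, 6, None, None, 34, 15, None, 10, 32, None, None, 30]
Preorder traversal: [46, 6, 34, 15, 10, 32, 30]


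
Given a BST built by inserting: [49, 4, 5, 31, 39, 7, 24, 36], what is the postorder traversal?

Tree insertion order: [49, 4, 5, 31, 39, 7, 24, 36]
Tree (level-order array): [49, 4, None, None, 5, None, 31, 7, 39, None, 24, 36]
Postorder traversal: [24, 7, 36, 39, 31, 5, 4, 49]


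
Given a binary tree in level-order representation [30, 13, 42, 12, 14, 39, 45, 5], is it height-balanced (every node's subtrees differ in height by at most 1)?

Tree (level-order array): [30, 13, 42, 12, 14, 39, 45, 5]
Definition: a tree is height-balanced if, at every node, |h(left) - h(right)| <= 1 (empty subtree has height -1).
Bottom-up per-node check:
  node 5: h_left=-1, h_right=-1, diff=0 [OK], height=0
  node 12: h_left=0, h_right=-1, diff=1 [OK], height=1
  node 14: h_left=-1, h_right=-1, diff=0 [OK], height=0
  node 13: h_left=1, h_right=0, diff=1 [OK], height=2
  node 39: h_left=-1, h_right=-1, diff=0 [OK], height=0
  node 45: h_left=-1, h_right=-1, diff=0 [OK], height=0
  node 42: h_left=0, h_right=0, diff=0 [OK], height=1
  node 30: h_left=2, h_right=1, diff=1 [OK], height=3
All nodes satisfy the balance condition.
Result: Balanced


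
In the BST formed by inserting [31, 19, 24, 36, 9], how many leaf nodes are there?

Tree built from: [31, 19, 24, 36, 9]
Tree (level-order array): [31, 19, 36, 9, 24]
Rule: A leaf has 0 children.
Per-node child counts:
  node 31: 2 child(ren)
  node 19: 2 child(ren)
  node 9: 0 child(ren)
  node 24: 0 child(ren)
  node 36: 0 child(ren)
Matching nodes: [9, 24, 36]
Count of leaf nodes: 3


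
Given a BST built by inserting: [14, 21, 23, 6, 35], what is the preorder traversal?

Tree insertion order: [14, 21, 23, 6, 35]
Tree (level-order array): [14, 6, 21, None, None, None, 23, None, 35]
Preorder traversal: [14, 6, 21, 23, 35]


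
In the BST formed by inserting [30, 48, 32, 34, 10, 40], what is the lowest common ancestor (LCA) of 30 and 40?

Tree insertion order: [30, 48, 32, 34, 10, 40]
Tree (level-order array): [30, 10, 48, None, None, 32, None, None, 34, None, 40]
In a BST, the LCA of p=30, q=40 is the first node v on the
root-to-leaf path with p <= v <= q (go left if both < v, right if both > v).
Walk from root:
  at 30: 30 <= 30 <= 40, this is the LCA
LCA = 30


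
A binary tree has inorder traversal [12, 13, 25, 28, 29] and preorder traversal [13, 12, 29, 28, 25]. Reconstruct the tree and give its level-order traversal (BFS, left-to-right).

Inorder:  [12, 13, 25, 28, 29]
Preorder: [13, 12, 29, 28, 25]
Algorithm: preorder visits root first, so consume preorder in order;
for each root, split the current inorder slice at that value into
left-subtree inorder and right-subtree inorder, then recurse.
Recursive splits:
  root=13; inorder splits into left=[12], right=[25, 28, 29]
  root=12; inorder splits into left=[], right=[]
  root=29; inorder splits into left=[25, 28], right=[]
  root=28; inorder splits into left=[25], right=[]
  root=25; inorder splits into left=[], right=[]
Reconstructed level-order: [13, 12, 29, 28, 25]


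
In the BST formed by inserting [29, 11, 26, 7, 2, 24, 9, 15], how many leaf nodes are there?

Tree built from: [29, 11, 26, 7, 2, 24, 9, 15]
Tree (level-order array): [29, 11, None, 7, 26, 2, 9, 24, None, None, None, None, None, 15]
Rule: A leaf has 0 children.
Per-node child counts:
  node 29: 1 child(ren)
  node 11: 2 child(ren)
  node 7: 2 child(ren)
  node 2: 0 child(ren)
  node 9: 0 child(ren)
  node 26: 1 child(ren)
  node 24: 1 child(ren)
  node 15: 0 child(ren)
Matching nodes: [2, 9, 15]
Count of leaf nodes: 3


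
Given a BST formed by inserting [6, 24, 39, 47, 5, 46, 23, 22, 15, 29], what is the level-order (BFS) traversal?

Tree insertion order: [6, 24, 39, 47, 5, 46, 23, 22, 15, 29]
Tree (level-order array): [6, 5, 24, None, None, 23, 39, 22, None, 29, 47, 15, None, None, None, 46]
BFS from the root, enqueuing left then right child of each popped node:
  queue [6] -> pop 6, enqueue [5, 24], visited so far: [6]
  queue [5, 24] -> pop 5, enqueue [none], visited so far: [6, 5]
  queue [24] -> pop 24, enqueue [23, 39], visited so far: [6, 5, 24]
  queue [23, 39] -> pop 23, enqueue [22], visited so far: [6, 5, 24, 23]
  queue [39, 22] -> pop 39, enqueue [29, 47], visited so far: [6, 5, 24, 23, 39]
  queue [22, 29, 47] -> pop 22, enqueue [15], visited so far: [6, 5, 24, 23, 39, 22]
  queue [29, 47, 15] -> pop 29, enqueue [none], visited so far: [6, 5, 24, 23, 39, 22, 29]
  queue [47, 15] -> pop 47, enqueue [46], visited so far: [6, 5, 24, 23, 39, 22, 29, 47]
  queue [15, 46] -> pop 15, enqueue [none], visited so far: [6, 5, 24, 23, 39, 22, 29, 47, 15]
  queue [46] -> pop 46, enqueue [none], visited so far: [6, 5, 24, 23, 39, 22, 29, 47, 15, 46]
Result: [6, 5, 24, 23, 39, 22, 29, 47, 15, 46]


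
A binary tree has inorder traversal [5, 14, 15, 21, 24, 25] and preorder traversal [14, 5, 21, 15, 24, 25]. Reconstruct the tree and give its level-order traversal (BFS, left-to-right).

Inorder:  [5, 14, 15, 21, 24, 25]
Preorder: [14, 5, 21, 15, 24, 25]
Algorithm: preorder visits root first, so consume preorder in order;
for each root, split the current inorder slice at that value into
left-subtree inorder and right-subtree inorder, then recurse.
Recursive splits:
  root=14; inorder splits into left=[5], right=[15, 21, 24, 25]
  root=5; inorder splits into left=[], right=[]
  root=21; inorder splits into left=[15], right=[24, 25]
  root=15; inorder splits into left=[], right=[]
  root=24; inorder splits into left=[], right=[25]
  root=25; inorder splits into left=[], right=[]
Reconstructed level-order: [14, 5, 21, 15, 24, 25]


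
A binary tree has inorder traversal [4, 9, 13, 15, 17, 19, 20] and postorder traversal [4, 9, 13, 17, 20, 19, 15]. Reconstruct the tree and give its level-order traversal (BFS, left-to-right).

Inorder:   [4, 9, 13, 15, 17, 19, 20]
Postorder: [4, 9, 13, 17, 20, 19, 15]
Algorithm: postorder visits root last, so walk postorder right-to-left;
each value is the root of the current inorder slice — split it at that
value, recurse on the right subtree first, then the left.
Recursive splits:
  root=15; inorder splits into left=[4, 9, 13], right=[17, 19, 20]
  root=19; inorder splits into left=[17], right=[20]
  root=20; inorder splits into left=[], right=[]
  root=17; inorder splits into left=[], right=[]
  root=13; inorder splits into left=[4, 9], right=[]
  root=9; inorder splits into left=[4], right=[]
  root=4; inorder splits into left=[], right=[]
Reconstructed level-order: [15, 13, 19, 9, 17, 20, 4]


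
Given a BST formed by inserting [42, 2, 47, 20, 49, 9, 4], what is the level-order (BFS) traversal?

Tree insertion order: [42, 2, 47, 20, 49, 9, 4]
Tree (level-order array): [42, 2, 47, None, 20, None, 49, 9, None, None, None, 4]
BFS from the root, enqueuing left then right child of each popped node:
  queue [42] -> pop 42, enqueue [2, 47], visited so far: [42]
  queue [2, 47] -> pop 2, enqueue [20], visited so far: [42, 2]
  queue [47, 20] -> pop 47, enqueue [49], visited so far: [42, 2, 47]
  queue [20, 49] -> pop 20, enqueue [9], visited so far: [42, 2, 47, 20]
  queue [49, 9] -> pop 49, enqueue [none], visited so far: [42, 2, 47, 20, 49]
  queue [9] -> pop 9, enqueue [4], visited so far: [42, 2, 47, 20, 49, 9]
  queue [4] -> pop 4, enqueue [none], visited so far: [42, 2, 47, 20, 49, 9, 4]
Result: [42, 2, 47, 20, 49, 9, 4]


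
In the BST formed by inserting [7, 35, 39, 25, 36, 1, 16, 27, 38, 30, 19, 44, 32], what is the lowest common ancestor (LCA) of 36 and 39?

Tree insertion order: [7, 35, 39, 25, 36, 1, 16, 27, 38, 30, 19, 44, 32]
Tree (level-order array): [7, 1, 35, None, None, 25, 39, 16, 27, 36, 44, None, 19, None, 30, None, 38, None, None, None, None, None, 32]
In a BST, the LCA of p=36, q=39 is the first node v on the
root-to-leaf path with p <= v <= q (go left if both < v, right if both > v).
Walk from root:
  at 7: both 36 and 39 > 7, go right
  at 35: both 36 and 39 > 35, go right
  at 39: 36 <= 39 <= 39, this is the LCA
LCA = 39


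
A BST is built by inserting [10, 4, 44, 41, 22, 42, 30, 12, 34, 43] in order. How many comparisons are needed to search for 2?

Search path for 2: 10 -> 4
Found: False
Comparisons: 2


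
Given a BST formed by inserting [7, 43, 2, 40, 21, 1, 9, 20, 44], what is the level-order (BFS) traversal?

Tree insertion order: [7, 43, 2, 40, 21, 1, 9, 20, 44]
Tree (level-order array): [7, 2, 43, 1, None, 40, 44, None, None, 21, None, None, None, 9, None, None, 20]
BFS from the root, enqueuing left then right child of each popped node:
  queue [7] -> pop 7, enqueue [2, 43], visited so far: [7]
  queue [2, 43] -> pop 2, enqueue [1], visited so far: [7, 2]
  queue [43, 1] -> pop 43, enqueue [40, 44], visited so far: [7, 2, 43]
  queue [1, 40, 44] -> pop 1, enqueue [none], visited so far: [7, 2, 43, 1]
  queue [40, 44] -> pop 40, enqueue [21], visited so far: [7, 2, 43, 1, 40]
  queue [44, 21] -> pop 44, enqueue [none], visited so far: [7, 2, 43, 1, 40, 44]
  queue [21] -> pop 21, enqueue [9], visited so far: [7, 2, 43, 1, 40, 44, 21]
  queue [9] -> pop 9, enqueue [20], visited so far: [7, 2, 43, 1, 40, 44, 21, 9]
  queue [20] -> pop 20, enqueue [none], visited so far: [7, 2, 43, 1, 40, 44, 21, 9, 20]
Result: [7, 2, 43, 1, 40, 44, 21, 9, 20]


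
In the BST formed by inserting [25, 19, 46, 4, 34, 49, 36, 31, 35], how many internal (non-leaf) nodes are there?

Tree built from: [25, 19, 46, 4, 34, 49, 36, 31, 35]
Tree (level-order array): [25, 19, 46, 4, None, 34, 49, None, None, 31, 36, None, None, None, None, 35]
Rule: An internal node has at least one child.
Per-node child counts:
  node 25: 2 child(ren)
  node 19: 1 child(ren)
  node 4: 0 child(ren)
  node 46: 2 child(ren)
  node 34: 2 child(ren)
  node 31: 0 child(ren)
  node 36: 1 child(ren)
  node 35: 0 child(ren)
  node 49: 0 child(ren)
Matching nodes: [25, 19, 46, 34, 36]
Count of internal (non-leaf) nodes: 5


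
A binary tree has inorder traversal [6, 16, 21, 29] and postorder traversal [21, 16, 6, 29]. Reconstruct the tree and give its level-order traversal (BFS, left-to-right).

Inorder:   [6, 16, 21, 29]
Postorder: [21, 16, 6, 29]
Algorithm: postorder visits root last, so walk postorder right-to-left;
each value is the root of the current inorder slice — split it at that
value, recurse on the right subtree first, then the left.
Recursive splits:
  root=29; inorder splits into left=[6, 16, 21], right=[]
  root=6; inorder splits into left=[], right=[16, 21]
  root=16; inorder splits into left=[], right=[21]
  root=21; inorder splits into left=[], right=[]
Reconstructed level-order: [29, 6, 16, 21]


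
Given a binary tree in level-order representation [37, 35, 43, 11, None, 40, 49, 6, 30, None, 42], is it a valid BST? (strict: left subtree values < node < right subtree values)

Level-order array: [37, 35, 43, 11, None, 40, 49, 6, 30, None, 42]
Validate using subtree bounds (lo, hi): at each node, require lo < value < hi,
then recurse left with hi=value and right with lo=value.
Preorder trace (stopping at first violation):
  at node 37 with bounds (-inf, +inf): OK
  at node 35 with bounds (-inf, 37): OK
  at node 11 with bounds (-inf, 35): OK
  at node 6 with bounds (-inf, 11): OK
  at node 30 with bounds (11, 35): OK
  at node 43 with bounds (37, +inf): OK
  at node 40 with bounds (37, 43): OK
  at node 42 with bounds (40, 43): OK
  at node 49 with bounds (43, +inf): OK
No violation found at any node.
Result: Valid BST


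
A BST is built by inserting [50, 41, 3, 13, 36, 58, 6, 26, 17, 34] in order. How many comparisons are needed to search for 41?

Search path for 41: 50 -> 41
Found: True
Comparisons: 2


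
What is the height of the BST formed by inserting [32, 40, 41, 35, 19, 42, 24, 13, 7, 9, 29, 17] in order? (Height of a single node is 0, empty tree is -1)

Insertion order: [32, 40, 41, 35, 19, 42, 24, 13, 7, 9, 29, 17]
Tree (level-order array): [32, 19, 40, 13, 24, 35, 41, 7, 17, None, 29, None, None, None, 42, None, 9]
Compute height bottom-up (empty subtree = -1):
  height(9) = 1 + max(-1, -1) = 0
  height(7) = 1 + max(-1, 0) = 1
  height(17) = 1 + max(-1, -1) = 0
  height(13) = 1 + max(1, 0) = 2
  height(29) = 1 + max(-1, -1) = 0
  height(24) = 1 + max(-1, 0) = 1
  height(19) = 1 + max(2, 1) = 3
  height(35) = 1 + max(-1, -1) = 0
  height(42) = 1 + max(-1, -1) = 0
  height(41) = 1 + max(-1, 0) = 1
  height(40) = 1 + max(0, 1) = 2
  height(32) = 1 + max(3, 2) = 4
Height = 4


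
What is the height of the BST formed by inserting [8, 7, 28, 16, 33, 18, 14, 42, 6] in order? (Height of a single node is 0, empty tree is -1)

Insertion order: [8, 7, 28, 16, 33, 18, 14, 42, 6]
Tree (level-order array): [8, 7, 28, 6, None, 16, 33, None, None, 14, 18, None, 42]
Compute height bottom-up (empty subtree = -1):
  height(6) = 1 + max(-1, -1) = 0
  height(7) = 1 + max(0, -1) = 1
  height(14) = 1 + max(-1, -1) = 0
  height(18) = 1 + max(-1, -1) = 0
  height(16) = 1 + max(0, 0) = 1
  height(42) = 1 + max(-1, -1) = 0
  height(33) = 1 + max(-1, 0) = 1
  height(28) = 1 + max(1, 1) = 2
  height(8) = 1 + max(1, 2) = 3
Height = 3


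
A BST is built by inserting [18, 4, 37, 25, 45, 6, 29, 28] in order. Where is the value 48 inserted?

Starting tree (level order): [18, 4, 37, None, 6, 25, 45, None, None, None, 29, None, None, 28]
Insertion path: 18 -> 37 -> 45
Result: insert 48 as right child of 45
Final tree (level order): [18, 4, 37, None, 6, 25, 45, None, None, None, 29, None, 48, 28]


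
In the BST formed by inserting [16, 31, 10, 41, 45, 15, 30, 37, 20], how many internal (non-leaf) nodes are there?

Tree built from: [16, 31, 10, 41, 45, 15, 30, 37, 20]
Tree (level-order array): [16, 10, 31, None, 15, 30, 41, None, None, 20, None, 37, 45]
Rule: An internal node has at least one child.
Per-node child counts:
  node 16: 2 child(ren)
  node 10: 1 child(ren)
  node 15: 0 child(ren)
  node 31: 2 child(ren)
  node 30: 1 child(ren)
  node 20: 0 child(ren)
  node 41: 2 child(ren)
  node 37: 0 child(ren)
  node 45: 0 child(ren)
Matching nodes: [16, 10, 31, 30, 41]
Count of internal (non-leaf) nodes: 5


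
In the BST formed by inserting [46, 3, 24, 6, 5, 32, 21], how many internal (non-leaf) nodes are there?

Tree built from: [46, 3, 24, 6, 5, 32, 21]
Tree (level-order array): [46, 3, None, None, 24, 6, 32, 5, 21]
Rule: An internal node has at least one child.
Per-node child counts:
  node 46: 1 child(ren)
  node 3: 1 child(ren)
  node 24: 2 child(ren)
  node 6: 2 child(ren)
  node 5: 0 child(ren)
  node 21: 0 child(ren)
  node 32: 0 child(ren)
Matching nodes: [46, 3, 24, 6]
Count of internal (non-leaf) nodes: 4


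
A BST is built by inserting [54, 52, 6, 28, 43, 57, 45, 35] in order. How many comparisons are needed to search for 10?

Search path for 10: 54 -> 52 -> 6 -> 28
Found: False
Comparisons: 4
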